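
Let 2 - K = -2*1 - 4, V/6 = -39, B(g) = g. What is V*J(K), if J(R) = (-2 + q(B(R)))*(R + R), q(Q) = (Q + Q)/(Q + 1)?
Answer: 832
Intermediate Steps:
V = -234 (V = 6*(-39) = -234)
q(Q) = 2*Q/(1 + Q) (q(Q) = (2*Q)/(1 + Q) = 2*Q/(1 + Q))
K = 8 (K = 2 - (-2*1 - 4) = 2 - (-2 - 4) = 2 - 1*(-6) = 2 + 6 = 8)
J(R) = 2*R*(-2 + 2*R/(1 + R)) (J(R) = (-2 + 2*R/(1 + R))*(R + R) = (-2 + 2*R/(1 + R))*(2*R) = 2*R*(-2 + 2*R/(1 + R)))
V*J(K) = -(-936)*8/(1 + 8) = -(-936)*8/9 = -234*(-32/9) = 832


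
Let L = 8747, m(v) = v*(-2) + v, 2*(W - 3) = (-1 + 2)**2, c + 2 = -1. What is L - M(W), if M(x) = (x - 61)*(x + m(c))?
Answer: 36483/4 ≈ 9120.8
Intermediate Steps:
c = -3 (c = -2 - 1 = -3)
W = 7/2 (W = 3 + (-1 + 2)**2/2 = 3 + (1/2)*1**2 = 3 + (1/2)*1 = 3 + 1/2 = 7/2 ≈ 3.5000)
m(v) = -v (m(v) = -2*v + v = -v)
M(x) = (-61 + x)*(3 + x) (M(x) = (x - 61)*(x - 1*(-3)) = (-61 + x)*(x + 3) = (-61 + x)*(3 + x))
L - M(W) = 8747 - (-183 + (7/2)**2 - 58*7/2) = 8747 - (-183 + 49/4 - 203) = 8747 - 1*(-1495/4) = 8747 + 1495/4 = 36483/4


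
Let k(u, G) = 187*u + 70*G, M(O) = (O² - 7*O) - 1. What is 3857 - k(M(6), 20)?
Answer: 3766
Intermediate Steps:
M(O) = -1 + O² - 7*O
k(u, G) = 70*G + 187*u
3857 - k(M(6), 20) = 3857 - (70*20 + 187*(-1 + 6² - 7*6)) = 3857 - (1400 + 187*(-1 + 36 - 42)) = 3857 - (1400 + 187*(-7)) = 3857 - (1400 - 1309) = 3857 - 1*91 = 3857 - 91 = 3766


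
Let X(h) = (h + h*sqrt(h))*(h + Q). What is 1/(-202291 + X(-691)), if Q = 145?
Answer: 174995/98390828775061 - 377286*I*sqrt(691)/98390828775061 ≈ 1.7786e-9 - 1.008e-7*I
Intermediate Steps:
X(h) = (145 + h)*(h + h**(3/2)) (X(h) = (h + h*sqrt(h))*(h + 145) = (h + h**(3/2))*(145 + h) = (145 + h)*(h + h**(3/2)))
1/(-202291 + X(-691)) = 1/(-202291 + ((-691)**2 + (-691)**(5/2) + 145*(-691) + 145*(-691)**(3/2))) = 1/(-202291 + (477481 + 477481*I*sqrt(691) - 100195 + 145*(-691*I*sqrt(691)))) = 1/(-202291 + (477481 + 477481*I*sqrt(691) - 100195 - 100195*I*sqrt(691))) = 1/(-202291 + (377286 + 377286*I*sqrt(691))) = 1/(174995 + 377286*I*sqrt(691))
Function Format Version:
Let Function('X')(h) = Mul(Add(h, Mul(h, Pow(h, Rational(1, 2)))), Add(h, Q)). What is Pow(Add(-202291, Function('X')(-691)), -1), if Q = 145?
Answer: Add(Rational(174995, 98390828775061), Mul(Rational(-377286, 98390828775061), I, Pow(691, Rational(1, 2)))) ≈ Add(1.7786e-9, Mul(-1.0080e-7, I))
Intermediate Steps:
Function('X')(h) = Mul(Add(145, h), Add(h, Pow(h, Rational(3, 2)))) (Function('X')(h) = Mul(Add(h, Mul(h, Pow(h, Rational(1, 2)))), Add(h, 145)) = Mul(Add(h, Pow(h, Rational(3, 2))), Add(145, h)) = Mul(Add(145, h), Add(h, Pow(h, Rational(3, 2)))))
Pow(Add(-202291, Function('X')(-691)), -1) = Pow(Add(-202291, Add(Pow(-691, 2), Pow(-691, Rational(5, 2)), Mul(145, -691), Mul(145, Pow(-691, Rational(3, 2))))), -1) = Pow(Add(-202291, Add(477481, Mul(477481, I, Pow(691, Rational(1, 2))), -100195, Mul(145, Mul(-691, I, Pow(691, Rational(1, 2)))))), -1) = Pow(Add(-202291, Add(477481, Mul(477481, I, Pow(691, Rational(1, 2))), -100195, Mul(-100195, I, Pow(691, Rational(1, 2))))), -1) = Pow(Add(-202291, Add(377286, Mul(377286, I, Pow(691, Rational(1, 2))))), -1) = Pow(Add(174995, Mul(377286, I, Pow(691, Rational(1, 2)))), -1)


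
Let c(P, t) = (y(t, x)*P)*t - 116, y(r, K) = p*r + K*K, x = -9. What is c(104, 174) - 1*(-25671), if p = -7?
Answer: -20549597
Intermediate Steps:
y(r, K) = K² - 7*r (y(r, K) = -7*r + K*K = -7*r + K² = K² - 7*r)
c(P, t) = -116 + P*t*(81 - 7*t) (c(P, t) = (((-9)² - 7*t)*P)*t - 116 = ((81 - 7*t)*P)*t - 116 = (P*(81 - 7*t))*t - 116 = P*t*(81 - 7*t) - 116 = -116 + P*t*(81 - 7*t))
c(104, 174) - 1*(-25671) = (-116 - 1*104*174*(-81 + 7*174)) - 1*(-25671) = (-116 - 1*104*174*(-81 + 1218)) + 25671 = (-116 - 1*104*174*1137) + 25671 = (-116 - 20575152) + 25671 = -20575268 + 25671 = -20549597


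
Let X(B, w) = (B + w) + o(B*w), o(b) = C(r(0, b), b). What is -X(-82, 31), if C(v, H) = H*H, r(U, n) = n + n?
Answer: -6461713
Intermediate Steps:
r(U, n) = 2*n
C(v, H) = H**2
o(b) = b**2
X(B, w) = B + w + B**2*w**2 (X(B, w) = (B + w) + (B*w)**2 = (B + w) + B**2*w**2 = B + w + B**2*w**2)
-X(-82, 31) = -(-82 + 31 + (-82)**2*31**2) = -(-82 + 31 + 6724*961) = -(-82 + 31 + 6461764) = -1*6461713 = -6461713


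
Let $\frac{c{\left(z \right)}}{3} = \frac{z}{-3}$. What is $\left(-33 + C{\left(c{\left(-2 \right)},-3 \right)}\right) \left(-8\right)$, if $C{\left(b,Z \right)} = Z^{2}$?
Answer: $192$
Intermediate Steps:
$c{\left(z \right)} = - z$ ($c{\left(z \right)} = 3 \frac{z}{-3} = 3 z \left(- \frac{1}{3}\right) = 3 \left(- \frac{z}{3}\right) = - z$)
$\left(-33 + C{\left(c{\left(-2 \right)},-3 \right)}\right) \left(-8\right) = \left(-33 + \left(-3\right)^{2}\right) \left(-8\right) = \left(-33 + 9\right) \left(-8\right) = \left(-24\right) \left(-8\right) = 192$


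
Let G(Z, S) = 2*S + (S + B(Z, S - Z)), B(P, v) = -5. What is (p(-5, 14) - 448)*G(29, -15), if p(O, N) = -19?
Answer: 23350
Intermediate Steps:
G(Z, S) = -5 + 3*S (G(Z, S) = 2*S + (S - 5) = 2*S + (-5 + S) = -5 + 3*S)
(p(-5, 14) - 448)*G(29, -15) = (-19 - 448)*(-5 + 3*(-15)) = -467*(-5 - 45) = -467*(-50) = 23350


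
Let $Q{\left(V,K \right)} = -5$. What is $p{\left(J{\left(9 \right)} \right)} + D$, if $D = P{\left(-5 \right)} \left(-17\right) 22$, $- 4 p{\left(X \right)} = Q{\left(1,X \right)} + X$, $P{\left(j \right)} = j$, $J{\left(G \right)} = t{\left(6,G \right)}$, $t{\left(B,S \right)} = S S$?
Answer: $1851$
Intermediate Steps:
$t{\left(B,S \right)} = S^{2}$
$J{\left(G \right)} = G^{2}$
$p{\left(X \right)} = \frac{5}{4} - \frac{X}{4}$ ($p{\left(X \right)} = - \frac{-5 + X}{4} = \frac{5}{4} - \frac{X}{4}$)
$D = 1870$ ($D = \left(-5\right) \left(-17\right) 22 = 85 \cdot 22 = 1870$)
$p{\left(J{\left(9 \right)} \right)} + D = \left(\frac{5}{4} - \frac{9^{2}}{4}\right) + 1870 = \left(\frac{5}{4} - \frac{81}{4}\right) + 1870 = -19 + 1870 = 1851$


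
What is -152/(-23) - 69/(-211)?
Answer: 33659/4853 ≈ 6.9357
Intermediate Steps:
-152/(-23) - 69/(-211) = -152*(-1/23) - 69*(-1/211) = 152/23 + 69/211 = 33659/4853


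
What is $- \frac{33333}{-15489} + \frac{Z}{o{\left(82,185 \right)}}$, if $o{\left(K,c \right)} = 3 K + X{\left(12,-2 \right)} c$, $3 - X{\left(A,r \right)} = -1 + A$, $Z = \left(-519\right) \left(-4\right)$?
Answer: $\frac{1496293}{3185571} \approx 0.46971$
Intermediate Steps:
$Z = 2076$
$X{\left(A,r \right)} = 4 - A$ ($X{\left(A,r \right)} = 3 - \left(-1 + A\right) = 4 - A$)
$o{\left(K,c \right)} = - 8 c + 3 K$ ($o{\left(K,c \right)} = 3 K + \left(4 - 12\right) c = 3 K - 8 c = - 8 c + 3 K$)
$- \frac{33333}{-15489} + \frac{Z}{o{\left(82,185 \right)}} = - \frac{33333}{-15489} + \frac{2076}{\left(-8\right) 185 + 3 \cdot 82} = \left(-33333\right) \left(- \frac{1}{15489}\right) + \frac{2076}{-1480 + 246} = \frac{11111}{5163} + \frac{2076}{-1234} = \frac{11111}{5163} + 2076 \left(- \frac{1}{1234}\right) = \frac{11111}{5163} - \frac{1038}{617} = \frac{1496293}{3185571}$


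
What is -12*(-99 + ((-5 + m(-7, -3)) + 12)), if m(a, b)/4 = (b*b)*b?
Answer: 2400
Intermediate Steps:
m(a, b) = 4*b³ (m(a, b) = 4*((b*b)*b) = 4*(b²*b) = 4*b³)
-12*(-99 + ((-5 + m(-7, -3)) + 12)) = -12*(-99 + ((-5 + 4*(-3)³) + 12)) = -12*(-99 + ((-5 + 4*(-27)) + 12)) = -12*(-99 + ((-5 - 108) + 12)) = -12*(-99 + (-113 + 12)) = -12*(-99 - 101) = -12*(-200) = 2400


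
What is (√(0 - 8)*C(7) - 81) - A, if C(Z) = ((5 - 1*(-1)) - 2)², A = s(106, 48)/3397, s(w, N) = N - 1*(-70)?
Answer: -275275/3397 + 32*I*√2 ≈ -81.035 + 45.255*I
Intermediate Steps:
s(w, N) = 70 + N (s(w, N) = N + 70 = 70 + N)
A = 118/3397 (A = (70 + 48)/3397 = 118*(1/3397) = 118/3397 ≈ 0.034737)
C(Z) = 16 (C(Z) = ((5 + 1) - 2)² = (6 - 2)² = 4² = 16)
(√(0 - 8)*C(7) - 81) - A = (√(0 - 8)*16 - 81) - 1*118/3397 = (√(-8)*16 - 81) - 118/3397 = ((2*I*√2)*16 - 81) - 118/3397 = (32*I*√2 - 81) - 118/3397 = (-81 + 32*I*√2) - 118/3397 = -275275/3397 + 32*I*√2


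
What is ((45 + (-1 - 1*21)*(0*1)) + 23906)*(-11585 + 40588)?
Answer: 694650853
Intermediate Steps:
((45 + (-1 - 1*21)*(0*1)) + 23906)*(-11585 + 40588) = ((45 + (-1 - 21)*0) + 23906)*29003 = ((45 - 22*0) + 23906)*29003 = ((45 + 0) + 23906)*29003 = (45 + 23906)*29003 = 23951*29003 = 694650853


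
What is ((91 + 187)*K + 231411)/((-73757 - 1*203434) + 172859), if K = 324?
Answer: -321483/104332 ≈ -3.0813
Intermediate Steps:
((91 + 187)*K + 231411)/((-73757 - 1*203434) + 172859) = ((91 + 187)*324 + 231411)/((-73757 - 1*203434) + 172859) = (278*324 + 231411)/((-73757 - 203434) + 172859) = (90072 + 231411)/(-277191 + 172859) = 321483/(-104332) = 321483*(-1/104332) = -321483/104332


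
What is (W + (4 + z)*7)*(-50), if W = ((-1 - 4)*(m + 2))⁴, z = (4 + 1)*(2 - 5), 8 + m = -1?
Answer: -75027400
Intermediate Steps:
m = -9 (m = -8 - 1 = -9)
z = -15 (z = 5*(-3) = -15)
W = 1500625 (W = ((-1 - 4)*(-9 + 2))⁴ = (-5*(-7))⁴ = 35⁴ = 1500625)
(W + (4 + z)*7)*(-50) = (1500625 + (4 - 15)*7)*(-50) = (1500625 - 11*7)*(-50) = (1500625 - 77)*(-50) = 1500548*(-50) = -75027400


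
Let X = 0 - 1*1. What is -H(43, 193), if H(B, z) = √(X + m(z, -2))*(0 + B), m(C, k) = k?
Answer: -43*I*√3 ≈ -74.478*I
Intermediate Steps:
X = -1 (X = 0 - 1 = -1)
H(B, z) = I*B*√3 (H(B, z) = √(-1 - 2)*(0 + B) = √(-3)*B = (I*√3)*B = I*B*√3)
-H(43, 193) = -I*43*√3 = -43*I*√3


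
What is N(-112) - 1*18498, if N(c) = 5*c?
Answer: -19058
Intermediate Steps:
N(-112) - 1*18498 = 5*(-112) - 1*18498 = -560 - 18498 = -19058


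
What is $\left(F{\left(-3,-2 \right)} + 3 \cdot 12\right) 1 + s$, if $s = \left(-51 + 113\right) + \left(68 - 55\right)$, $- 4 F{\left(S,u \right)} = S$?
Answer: $\frac{447}{4} \approx 111.75$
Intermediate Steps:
$F{\left(S,u \right)} = - \frac{S}{4}$
$s = 75$ ($s = 62 + 13 = 75$)
$\left(F{\left(-3,-2 \right)} + 3 \cdot 12\right) 1 + s = \left(\left(- \frac{1}{4}\right) \left(-3\right) + 3 \cdot 12\right) 1 + 75 = \left(\frac{3}{4} + 36\right) 1 + 75 = \frac{147}{4} \cdot 1 + 75 = \frac{147}{4} + 75 = \frac{447}{4}$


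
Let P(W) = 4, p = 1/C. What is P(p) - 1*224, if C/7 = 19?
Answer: -220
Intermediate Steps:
C = 133 (C = 7*19 = 133)
p = 1/133 ≈ 0.0075188
P(p) - 1*224 = 4 - 1*224 = 4 - 224 = -220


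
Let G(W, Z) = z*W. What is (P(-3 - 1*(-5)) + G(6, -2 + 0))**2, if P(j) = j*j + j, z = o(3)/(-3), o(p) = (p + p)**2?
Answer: 4356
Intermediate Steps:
o(p) = 4*p**2 (o(p) = (2*p)**2 = 4*p**2)
z = -12 (z = (4*3**2)/(-3) = (4*9)*(-1/3) = 36*(-1/3) = -12)
G(W, Z) = -12*W
P(j) = j + j**2 (P(j) = j**2 + j = j + j**2)
(P(-3 - 1*(-5)) + G(6, -2 + 0))**2 = ((-3 - 1*(-5))*(1 + (-3 - 1*(-5))) - 12*6)**2 = ((-3 + 5)*(1 + (-3 + 5)) - 72)**2 = (2*(1 + 2) - 72)**2 = (2*3 - 72)**2 = (6 - 72)**2 = (-66)**2 = 4356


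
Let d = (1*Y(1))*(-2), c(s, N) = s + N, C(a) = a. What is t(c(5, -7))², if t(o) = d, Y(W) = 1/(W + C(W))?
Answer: 1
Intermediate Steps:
Y(W) = 1/(2*W) (Y(W) = 1/(W + W) = 1/(2*W))
c(s, N) = N + s
d = -1 (d = (1*((½)/1))*(-2) = (1*((½)*1))*(-2) = (1*(½))*(-2) = (½)*(-2) = -1)
t(o) = -1
t(c(5, -7))² = (-1)² = 1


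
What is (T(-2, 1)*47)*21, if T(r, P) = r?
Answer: -1974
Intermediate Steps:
(T(-2, 1)*47)*21 = -2*47*21 = -94*21 = -1974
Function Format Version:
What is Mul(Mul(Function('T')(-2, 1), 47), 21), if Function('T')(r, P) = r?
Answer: -1974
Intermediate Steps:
Mul(Mul(Function('T')(-2, 1), 47), 21) = Mul(Mul(-2, 47), 21) = Mul(-94, 21) = -1974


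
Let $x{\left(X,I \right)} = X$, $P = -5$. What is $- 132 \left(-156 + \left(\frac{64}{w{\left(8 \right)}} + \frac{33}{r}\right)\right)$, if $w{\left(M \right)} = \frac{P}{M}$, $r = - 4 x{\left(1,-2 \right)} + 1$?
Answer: $\frac{177804}{5} \approx 35561.0$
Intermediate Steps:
$r = -3$ ($r = \left(-4\right) 1 + 1 = -4 + 1 = -3$)
$w{\left(M \right)} = - \frac{5}{M}$
$- 132 \left(-156 + \left(\frac{64}{w{\left(8 \right)}} + \frac{33}{r}\right)\right) = - 132 \left(-156 + \left(\frac{64}{\left(-5\right) \frac{1}{8}} + \frac{33}{-3}\right)\right) = - 132 \left(-156 + \left(\frac{64}{\left(-5\right) \frac{1}{8}} + 33 \left(- \frac{1}{3}\right)\right)\right) = - 132 \left(-156 + \left(\frac{64}{- \frac{5}{8}} - 11\right)\right) = - 132 \left(-156 + \left(64 \left(- \frac{8}{5}\right) - 11\right)\right) = - 132 \left(-156 - \frac{567}{5}\right) = \left(-132\right) \left(- \frac{1347}{5}\right) = \frac{177804}{5}$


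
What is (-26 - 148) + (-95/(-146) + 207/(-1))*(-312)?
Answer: 4687110/73 ≈ 64207.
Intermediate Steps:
(-26 - 148) + (-95/(-146) + 207/(-1))*(-312) = -174 + (-95*(-1/146) + 207*(-1))*(-312) = -174 + (95/146 - 207)*(-312) = -174 - 30127/146*(-312) = -174 + 4699812/73 = 4687110/73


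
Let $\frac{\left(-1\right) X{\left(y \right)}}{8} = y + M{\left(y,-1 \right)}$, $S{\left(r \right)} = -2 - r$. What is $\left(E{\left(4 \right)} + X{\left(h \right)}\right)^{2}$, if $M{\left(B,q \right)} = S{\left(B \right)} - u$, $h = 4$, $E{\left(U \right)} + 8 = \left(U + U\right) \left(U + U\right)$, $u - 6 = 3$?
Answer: $20736$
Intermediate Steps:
$u = 9$ ($u = 6 + 3 = 9$)
$E{\left(U \right)} = -8 + 4 U^{2}$ ($E{\left(U \right)} = -8 + \left(U + U\right) \left(U + U\right) = -8 + 2 U 2 U = -8 + 4 U^{2}$)
$M{\left(B,q \right)} = -11 - B$ ($M{\left(B,q \right)} = \left(-2 - B\right) - 9 = -11 - B$)
$X{\left(y \right)} = 88$ ($X{\left(y \right)} = - 8 \left(y - \left(11 + y\right)\right) = \left(-8\right) \left(-11\right) = 88$)
$\left(E{\left(4 \right)} + X{\left(h \right)}\right)^{2} = \left(\left(-8 + 4 \cdot 4^{2}\right) + 88\right)^{2} = \left(\left(-8 + 4 \cdot 16\right) + 88\right)^{2} = \left(\left(-8 + 64\right) + 88\right)^{2} = \left(56 + 88\right)^{2} = 144^{2} = 20736$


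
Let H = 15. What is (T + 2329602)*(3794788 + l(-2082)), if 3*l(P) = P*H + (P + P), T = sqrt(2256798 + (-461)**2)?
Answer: 8812861069980 + 3782990*sqrt(2469319) ≈ 8.8188e+12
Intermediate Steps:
T = sqrt(2469319) (T = sqrt(2256798 + 212521) = sqrt(2469319) ≈ 1571.4)
l(P) = 17*P/3 (l(P) = (P*15 + (P + P))/3 = (15*P + 2*P)/3 = (17*P)/3 = 17*P/3)
(T + 2329602)*(3794788 + l(-2082)) = (sqrt(2469319) + 2329602)*(3794788 + (17/3)*(-2082)) = (2329602 + sqrt(2469319))*(3794788 - 11798) = (2329602 + sqrt(2469319))*3782990 = 8812861069980 + 3782990*sqrt(2469319)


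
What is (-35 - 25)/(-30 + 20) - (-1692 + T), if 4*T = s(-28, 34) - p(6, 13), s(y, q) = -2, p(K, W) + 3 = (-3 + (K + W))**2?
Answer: 7047/4 ≈ 1761.8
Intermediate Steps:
p(K, W) = -3 + (-3 + K + W)**2 (p(K, W) = -3 + (-3 + (K + W))**2 = -3 + (-3 + K + W)**2)
T = -255/4 (T = (-2 - (-3 + (-3 + 6 + 13)**2))/4 = (-2 - (-3 + 16**2))/4 = (-2 - (-3 + 256))/4 = (-2 - 1*253)/4 = (-2 - 253)/4 = (1/4)*(-255) = -255/4 ≈ -63.750)
(-35 - 25)/(-30 + 20) - (-1692 + T) = (-35 - 25)/(-30 + 20) - (-1692 - 255/4) = -60/(-10) - 1*(-7023/4) = -1/10*(-60) + 7023/4 = 6 + 7023/4 = 7047/4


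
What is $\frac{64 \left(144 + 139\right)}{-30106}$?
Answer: $- \frac{9056}{15053} \approx -0.60161$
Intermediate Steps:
$\frac{64 \left(144 + 139\right)}{-30106} = 64 \cdot 283 \left(- \frac{1}{30106}\right) = 18112 \left(- \frac{1}{30106}\right) = - \frac{9056}{15053}$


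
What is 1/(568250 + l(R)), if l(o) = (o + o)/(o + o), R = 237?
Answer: 1/568251 ≈ 1.7598e-6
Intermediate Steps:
l(o) = 1 (l(o) = (2*o)/((2*o)) = (2*o)*(1/(2*o)) = 1)
1/(568250 + l(R)) = 1/(568250 + 1) = 1/568251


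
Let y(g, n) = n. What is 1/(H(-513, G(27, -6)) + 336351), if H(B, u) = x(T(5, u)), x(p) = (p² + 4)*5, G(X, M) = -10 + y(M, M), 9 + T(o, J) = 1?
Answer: 1/336691 ≈ 2.9701e-6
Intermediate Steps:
T(o, J) = -8 (T(o, J) = -9 + 1 = -8)
G(X, M) = -10 + M
x(p) = 20 + 5*p² (x(p) = (4 + p²)*5 = 20 + 5*p²)
H(B, u) = 340 (H(B, u) = 20 + 5*(-8)² = 20 + 5*64 = 20 + 320 = 340)
1/(H(-513, G(27, -6)) + 336351) = 1/(340 + 336351) = 1/336691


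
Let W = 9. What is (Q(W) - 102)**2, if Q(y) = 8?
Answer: 8836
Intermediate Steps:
(Q(W) - 102)**2 = (8 - 102)**2 = (-94)**2 = 8836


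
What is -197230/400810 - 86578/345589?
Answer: -10286184665/13851552709 ≈ -0.74260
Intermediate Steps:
-197230/400810 - 86578/345589 = -197230*1/400810 - 86578*1/345589 = -19723/40081 - 86578/345589 = -10286184665/13851552709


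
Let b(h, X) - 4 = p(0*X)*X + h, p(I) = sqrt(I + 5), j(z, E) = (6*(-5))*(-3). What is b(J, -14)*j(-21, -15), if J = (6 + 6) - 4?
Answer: 1080 - 1260*sqrt(5) ≈ -1737.4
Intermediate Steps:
j(z, E) = 90 (j(z, E) = -30*(-3) = 90)
p(I) = sqrt(5 + I)
J = 8 (J = 12 - 4 = 8)
b(h, X) = 4 + h + X*sqrt(5) (b(h, X) = 4 + (sqrt(5 + 0*X)*X + h) = 4 + (sqrt(5 + 0)*X + h) = 4 + (sqrt(5)*X + h) = 4 + (X*sqrt(5) + h) = 4 + (h + X*sqrt(5)) = 4 + h + X*sqrt(5))
b(J, -14)*j(-21, -15) = (4 + 8 - 14*sqrt(5))*90 = (12 - 14*sqrt(5))*90 = 1080 - 1260*sqrt(5)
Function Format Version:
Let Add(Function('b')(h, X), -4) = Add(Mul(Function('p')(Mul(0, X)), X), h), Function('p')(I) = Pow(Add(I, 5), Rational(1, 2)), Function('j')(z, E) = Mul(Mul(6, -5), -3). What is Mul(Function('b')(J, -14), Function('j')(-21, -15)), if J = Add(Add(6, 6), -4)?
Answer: Add(1080, Mul(-1260, Pow(5, Rational(1, 2)))) ≈ -1737.4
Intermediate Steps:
Function('j')(z, E) = 90 (Function('j')(z, E) = Mul(-30, -3) = 90)
Function('p')(I) = Pow(Add(5, I), Rational(1, 2))
J = 8 (J = Add(12, -4) = 8)
Function('b')(h, X) = Add(4, h, Mul(X, Pow(5, Rational(1, 2)))) (Function('b')(h, X) = Add(4, Add(Mul(Pow(Add(5, Mul(0, X)), Rational(1, 2)), X), h)) = Add(4, Add(Mul(Pow(Add(5, 0), Rational(1, 2)), X), h)) = Add(4, Add(Mul(Pow(5, Rational(1, 2)), X), h)) = Add(4, Add(Mul(X, Pow(5, Rational(1, 2))), h)) = Add(4, Add(h, Mul(X, Pow(5, Rational(1, 2))))) = Add(4, h, Mul(X, Pow(5, Rational(1, 2)))))
Mul(Function('b')(J, -14), Function('j')(-21, -15)) = Mul(Add(4, 8, Mul(-14, Pow(5, Rational(1, 2)))), 90) = Mul(Add(12, Mul(-14, Pow(5, Rational(1, 2)))), 90) = Add(1080, Mul(-1260, Pow(5, Rational(1, 2))))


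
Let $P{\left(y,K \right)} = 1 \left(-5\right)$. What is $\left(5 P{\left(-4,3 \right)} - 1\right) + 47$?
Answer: $21$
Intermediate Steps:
$P{\left(y,K \right)} = -5$
$\left(5 P{\left(-4,3 \right)} - 1\right) + 47 = \left(5 \left(-5\right) - 1\right) + 47 = \left(-25 - 1\right) + 47 = -26 + 47 = 21$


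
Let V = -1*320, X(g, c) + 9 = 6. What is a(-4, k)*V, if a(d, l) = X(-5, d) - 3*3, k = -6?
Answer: 3840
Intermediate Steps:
X(g, c) = -3 (X(g, c) = -9 + 6 = -3)
a(d, l) = -12 (a(d, l) = -3 - 3*3 = -3 - 9 = -12)
V = -320
a(-4, k)*V = -12*(-320) = 3840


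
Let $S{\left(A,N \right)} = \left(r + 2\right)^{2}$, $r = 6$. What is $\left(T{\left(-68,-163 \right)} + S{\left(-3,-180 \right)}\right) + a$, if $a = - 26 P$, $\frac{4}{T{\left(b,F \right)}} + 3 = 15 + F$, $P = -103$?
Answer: $\frac{414038}{151} \approx 2742.0$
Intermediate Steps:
$T{\left(b,F \right)} = \frac{4}{12 + F}$ ($T{\left(b,F \right)} = \frac{4}{-3 + \left(15 + F\right)} = \frac{4}{12 + F}$)
$a = 2678$ ($a = \left(-26\right) \left(-103\right) = 2678$)
$S{\left(A,N \right)} = 64$ ($S{\left(A,N \right)} = \left(6 + 2\right)^{2} = 8^{2} = 64$)
$\left(T{\left(-68,-163 \right)} + S{\left(-3,-180 \right)}\right) + a = \left(\frac{4}{12 - 163} + 64\right) + 2678 = \left(\frac{4}{-151} + 64\right) + 2678 = \left(4 \left(- \frac{1}{151}\right) + 64\right) + 2678 = \left(- \frac{4}{151} + 64\right) + 2678 = \frac{9660}{151} + 2678 = \frac{414038}{151}$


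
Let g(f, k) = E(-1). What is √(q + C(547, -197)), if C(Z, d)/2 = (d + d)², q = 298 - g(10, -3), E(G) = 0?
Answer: 3*√34530 ≈ 557.47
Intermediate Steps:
g(f, k) = 0
q = 298 (q = 298 - 1*0 = 298 + 0 = 298)
C(Z, d) = 8*d² (C(Z, d) = 2*(d + d)² = 2*(2*d)² = 2*(4*d²) = 8*d²)
√(q + C(547, -197)) = √(298 + 8*(-197)²) = √(298 + 8*38809) = √(298 + 310472) = √310770 = 3*√34530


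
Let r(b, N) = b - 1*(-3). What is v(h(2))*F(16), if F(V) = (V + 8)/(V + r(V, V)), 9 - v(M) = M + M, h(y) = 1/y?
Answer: 192/35 ≈ 5.4857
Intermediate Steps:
r(b, N) = 3 + b (r(b, N) = b + 3 = 3 + b)
v(M) = 9 - 2*M (v(M) = 9 - (M + M) = 9 - 2*M)
F(V) = (8 + V)/(3 + 2*V) (F(V) = (V + 8)/(V + (3 + V)) = (8 + V)/(3 + 2*V))
v(h(2))*F(16) = (9 - 2/2)*((8 + 16)/(3 + 2*16)) = (9 - 2*½)*(24/(3 + 32)) = (9 - 1)*(24/35) = 8*((1/35)*24) = 8*(24/35) = 192/35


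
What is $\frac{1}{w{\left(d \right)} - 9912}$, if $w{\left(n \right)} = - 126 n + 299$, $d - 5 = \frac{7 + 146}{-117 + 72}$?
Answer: $- \frac{5}{49073} \approx -0.00010189$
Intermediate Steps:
$d = \frac{8}{5}$ ($d = 5 + \frac{7 + 146}{-117 + 72} = 5 + \frac{153}{-45} = 5 + 153 \left(- \frac{1}{45}\right) = 5 - \frac{17}{5} = \frac{8}{5} \approx 1.6$)
$w{\left(n \right)} = 299 - 126 n$
$\frac{1}{w{\left(d \right)} - 9912} = \frac{1}{\left(299 - \frac{1008}{5}\right) - 9912} = \frac{1}{\frac{487}{5} - 9912} = \frac{1}{- \frac{49073}{5}} = - \frac{5}{49073}$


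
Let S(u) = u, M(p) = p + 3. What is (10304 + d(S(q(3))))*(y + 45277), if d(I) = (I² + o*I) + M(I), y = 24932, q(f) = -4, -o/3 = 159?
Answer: 858445443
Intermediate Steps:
o = -477 (o = -3*159 = -477)
M(p) = 3 + p
d(I) = 3 + I² - 476*I (d(I) = (I² - 477*I) + (3 + I) = 3 + I² - 476*I)
(10304 + d(S(q(3))))*(y + 45277) = (10304 + (3 + (-4)² - 476*(-4)))*(24932 + 45277) = (10304 + (3 + 16 + 1904))*70209 = (10304 + 1923)*70209 = 12227*70209 = 858445443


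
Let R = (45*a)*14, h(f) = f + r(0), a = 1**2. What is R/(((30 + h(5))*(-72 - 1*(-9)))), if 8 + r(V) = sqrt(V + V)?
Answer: -10/27 ≈ -0.37037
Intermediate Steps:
a = 1
r(V) = -8 + sqrt(2)*sqrt(V) (r(V) = -8 + sqrt(V + V) = -8 + sqrt(2*V) = -8 + sqrt(2)*sqrt(V))
h(f) = -8 + f (h(f) = f + (-8 + sqrt(2)*sqrt(0)) = f + (-8 + sqrt(2)*0) = f + (-8 + 0) = f - 8 = -8 + f)
R = 630 (R = (45*1)*14 = 45*14 = 630)
R/(((30 + h(5))*(-72 - 1*(-9)))) = 630/(((30 + (-8 + 5))*(-72 - 1*(-9)))) = 630/(((30 - 3)*(-72 + 9))) = 630/((27*(-63))) = 630/(-1701) = 630*(-1/1701) = -10/27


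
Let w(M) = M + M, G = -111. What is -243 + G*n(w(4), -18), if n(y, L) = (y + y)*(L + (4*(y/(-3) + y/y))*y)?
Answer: 126445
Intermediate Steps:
w(M) = 2*M
n(y, L) = 2*y*(L + y*(4 - 4*y/3)) (n(y, L) = (2*y)*(L + (4*(y*(-⅓) + 1))*y) = (2*y)*(L + (4*(-y/3 + 1))*y) = (2*y)*(L + (4*(1 - y/3))*y) = (2*y)*(L + (4 - 4*y/3)*y) = (2*y)*(L + y*(4 - 4*y/3)) = 2*y*(L + y*(4 - 4*y/3)))
-243 + G*n(w(4), -18) = -243 - 74*2*4*(-4*(2*4)² + 3*(-18) + 12*(2*4)) = -243 - 74*8*(-4*8² - 54 + 12*8) = -243 - 74*8*(-4*64 - 54 + 96) = -243 - 74*8*(-256 - 54 + 96) = -243 - 74*8*(-214) = -243 - 111*(-3424/3) = -243 + 126688 = 126445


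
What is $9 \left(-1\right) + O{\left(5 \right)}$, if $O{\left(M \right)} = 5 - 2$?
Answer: $-6$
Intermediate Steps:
$O{\left(M \right)} = 3$ ($O{\left(M \right)} = 5 - 2 = 3$)
$9 \left(-1\right) + O{\left(5 \right)} = 9 \left(-1\right) + 3 = -9 + 3 = -6$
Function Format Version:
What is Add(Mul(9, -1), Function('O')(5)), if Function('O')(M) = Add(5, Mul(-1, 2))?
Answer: -6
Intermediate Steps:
Function('O')(M) = 3 (Function('O')(M) = Add(5, -2) = 3)
Add(Mul(9, -1), Function('O')(5)) = Add(Mul(9, -1), 3) = Add(-9, 3) = -6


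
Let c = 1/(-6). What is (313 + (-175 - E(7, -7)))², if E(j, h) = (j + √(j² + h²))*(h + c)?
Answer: 485281/12 + 339829*√2/18 ≈ 67140.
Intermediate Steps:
c = -⅙ ≈ -0.16667
E(j, h) = (-⅙ + h)*(j + √(h² + j²)) (E(j, h) = (j + √(j² + h²))*(h - ⅙) = (j + √(h² + j²))*(-⅙ + h) = (-⅙ + h)*(j + √(h² + j²)))
(313 + (-175 - E(7, -7)))² = (313 + (-175 - (-⅙*7 - √((-7)² + 7²)/6 - 7*7 - 7*√((-7)² + 7²))))² = (313 + (-175 - (-7/6 - √(49 + 49)/6 - 49 - 7*√(49 + 49))))² = (313 + (-175 - (-7/6 - 7*√2/6 - 49 - 49*√2)))² = (313 + (-175 - (-301/6 - 301*√2/6)))² = (313 + (-175 + (301/6 + 301*√2/6)))² = (313 + (-749/6 + 301*√2/6))² = (1129/6 + 301*√2/6)²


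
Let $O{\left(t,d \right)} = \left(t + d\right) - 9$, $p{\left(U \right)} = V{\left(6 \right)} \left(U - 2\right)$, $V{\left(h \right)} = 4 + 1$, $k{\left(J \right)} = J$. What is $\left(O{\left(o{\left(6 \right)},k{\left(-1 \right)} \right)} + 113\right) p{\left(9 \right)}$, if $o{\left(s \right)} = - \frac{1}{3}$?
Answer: $\frac{10780}{3} \approx 3593.3$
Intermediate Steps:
$V{\left(h \right)} = 5$
$o{\left(s \right)} = - \frac{1}{3}$ ($o{\left(s \right)} = \left(-1\right) \frac{1}{3} = - \frac{1}{3}$)
$p{\left(U \right)} = -10 + 5 U$ ($p{\left(U \right)} = 5 \left(U - 2\right) = 5 \left(-2 + U\right) = -10 + 5 U$)
$O{\left(t,d \right)} = -9 + d + t$ ($O{\left(t,d \right)} = \left(d + t\right) - 9 = -9 + d + t$)
$\left(O{\left(o{\left(6 \right)},k{\left(-1 \right)} \right)} + 113\right) p{\left(9 \right)} = \left(\left(-9 - 1 - \frac{1}{3}\right) + 113\right) \left(-10 + 5 \cdot 9\right) = \left(- \frac{31}{3} + 113\right) \left(-10 + 45\right) = \frac{308}{3} \cdot 35 = \frac{10780}{3}$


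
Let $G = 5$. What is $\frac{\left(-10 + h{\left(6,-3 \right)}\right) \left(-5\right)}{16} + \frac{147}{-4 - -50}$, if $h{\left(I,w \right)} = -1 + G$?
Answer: $\frac{933}{184} \approx 5.0706$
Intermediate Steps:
$h{\left(I,w \right)} = 4$ ($h{\left(I,w \right)} = -1 + 5 = 4$)
$\frac{\left(-10 + h{\left(6,-3 \right)}\right) \left(-5\right)}{16} + \frac{147}{-4 - -50} = \frac{\left(-10 + 4\right) \left(-5\right)}{16} + \frac{147}{-4 - -50} = \left(-6\right) \left(-5\right) \frac{1}{16} + \frac{147}{-4 + 50} = 30 \cdot \frac{1}{16} + \frac{147}{46} = \frac{15}{8} + 147 \cdot \frac{1}{46} = \frac{15}{8} + \frac{147}{46} = \frac{933}{184}$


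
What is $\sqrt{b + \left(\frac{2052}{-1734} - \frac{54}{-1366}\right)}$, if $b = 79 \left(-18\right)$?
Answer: $\frac{3 i \sqrt{21317955139}}{11611} \approx 37.725 i$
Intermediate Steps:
$b = -1422$
$\sqrt{b + \left(\frac{2052}{-1734} - \frac{54}{-1366}\right)} = \sqrt{-1422 + \left(\frac{2052}{-1734} - \frac{54}{-1366}\right)} = \sqrt{-1422 + \left(2052 \left(- \frac{1}{1734}\right) - - \frac{27}{683}\right)} = \sqrt{-1422 + \left(- \frac{342}{289} + \frac{27}{683}\right)} = \sqrt{-1422 - \frac{225783}{197387}} = \sqrt{- \frac{280910097}{197387}} = \frac{3 i \sqrt{21317955139}}{11611}$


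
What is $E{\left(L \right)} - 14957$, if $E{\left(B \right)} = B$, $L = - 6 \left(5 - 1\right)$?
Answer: $-14981$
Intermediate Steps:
$L = -24$ ($L = \left(-6\right) 4 = -24$)
$E{\left(L \right)} - 14957 = -24 - 14957 = -14981$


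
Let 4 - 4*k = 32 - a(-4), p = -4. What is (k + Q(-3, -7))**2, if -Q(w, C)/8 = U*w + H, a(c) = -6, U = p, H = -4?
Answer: 21025/4 ≈ 5256.3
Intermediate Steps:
U = -4
Q(w, C) = 32 + 32*w (Q(w, C) = -8*(-4*w - 4) = -8*(-4 - 4*w) = 32 + 32*w)
k = -17/2 (k = 1 - (32 - 1*(-6))/4 = 1 - (32 + 6)/4 = 1 - 1/4*38 = 1 - 19/2 = -17/2 ≈ -8.5000)
(k + Q(-3, -7))**2 = (-17/2 + (32 + 32*(-3)))**2 = (-17/2 + (32 - 96))**2 = (-17/2 - 64)**2 = (-145/2)**2 = 21025/4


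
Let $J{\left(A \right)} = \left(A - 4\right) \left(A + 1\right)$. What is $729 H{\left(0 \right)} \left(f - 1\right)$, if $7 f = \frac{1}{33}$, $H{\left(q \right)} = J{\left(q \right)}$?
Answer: $\frac{223560}{77} \approx 2903.4$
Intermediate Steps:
$J{\left(A \right)} = \left(1 + A\right) \left(-4 + A\right)$ ($J{\left(A \right)} = \left(-4 + A\right) \left(1 + A\right) = \left(1 + A\right) \left(-4 + A\right)$)
$H{\left(q \right)} = -4 + q^{2} - 3 q$
$f = \frac{1}{231}$ ($f = \frac{1}{7 \cdot 33} = \frac{1}{7} \cdot \frac{1}{33} = \frac{1}{231} \approx 0.004329$)
$729 H{\left(0 \right)} \left(f - 1\right) = 729 \left(-4 + 0^{2} - 0\right) \left(\frac{1}{231} - 1\right) = 729 \left(-4 + 0 + 0\right) \left(- \frac{230}{231}\right) = 729 \left(\left(-4\right) \left(- \frac{230}{231}\right)\right) = 729 \cdot \frac{920}{231} = \frac{223560}{77}$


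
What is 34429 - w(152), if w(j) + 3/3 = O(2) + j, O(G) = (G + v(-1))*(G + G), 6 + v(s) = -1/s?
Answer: 34290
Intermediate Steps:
v(s) = -6 - 1/s
O(G) = 2*G*(-5 + G) (O(G) = (G + (-6 - 1/(-1)))*(G + G) = (G + (-6 - 1*(-1)))*(2*G) = (G + (-6 + 1))*(2*G) = (G - 5)*(2*G) = (-5 + G)*(2*G) = 2*G*(-5 + G))
w(j) = -13 + j (w(j) = -1 + (2*2*(-5 + 2) + j) = -1 + (2*2*(-3) + j) = -1 + (-12 + j) = -13 + j)
34429 - w(152) = 34429 - (-13 + 152) = 34429 - 1*139 = 34429 - 139 = 34290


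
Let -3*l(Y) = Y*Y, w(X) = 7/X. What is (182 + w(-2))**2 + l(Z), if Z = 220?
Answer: 188747/12 ≈ 15729.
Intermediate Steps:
l(Y) = -Y**2/3 (l(Y) = -Y*Y/3 = -Y**2/3)
(182 + w(-2))**2 + l(Z) = (182 + 7/(-2))**2 - 1/3*220**2 = (182 + 7*(-1/2))**2 - 1/3*48400 = (182 - 7/2)**2 - 48400/3 = (357/2)**2 - 48400/3 = 127449/4 - 48400/3 = 188747/12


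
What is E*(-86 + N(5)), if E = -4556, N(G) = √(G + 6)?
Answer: 391816 - 4556*√11 ≈ 3.7671e+5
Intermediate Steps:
N(G) = √(6 + G)
E*(-86 + N(5)) = -4556*(-86 + √(6 + 5)) = -4556*(-86 + √11) = 391816 - 4556*√11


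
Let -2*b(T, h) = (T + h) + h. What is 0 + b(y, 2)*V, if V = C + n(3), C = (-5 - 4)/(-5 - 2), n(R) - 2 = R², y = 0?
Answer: -172/7 ≈ -24.571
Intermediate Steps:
n(R) = 2 + R²
C = 9/7 (C = -9/(-7) = -9*(-⅐) = 9/7 ≈ 1.2857)
V = 86/7 (V = 9/7 + (2 + 3²) = 9/7 + (2 + 9) = 9/7 + 11 = 86/7 ≈ 12.286)
b(T, h) = -h - T/2 (b(T, h) = -((T + h) + h)/2 = -(T + 2*h)/2 = -h - T/2)
0 + b(y, 2)*V = 0 + (-1*2 - ½*0)*(86/7) = 0 + (-2 + 0)*(86/7) = 0 - 2*86/7 = 0 - 172/7 = -172/7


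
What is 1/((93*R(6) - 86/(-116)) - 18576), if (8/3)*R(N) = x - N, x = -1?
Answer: -232/4366097 ≈ -5.3137e-5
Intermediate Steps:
R(N) = -3/8 - 3*N/8 (R(N) = 3*(-1 - N)/8 = -3/8 - 3*N/8)
1/((93*R(6) - 86/(-116)) - 18576) = 1/((93*(-3/8 - 3/8*6) - 86/(-116)) - 18576) = 1/((93*(-3/8 - 9/4) - 86*(-1/116)) - 18576) = 1/((93*(-21/8) + 43/58) - 18576) = 1/((-1953/8 + 43/58) - 18576) = 1/(-56465/232 - 18576) = 1/(-4366097/232) = -232/4366097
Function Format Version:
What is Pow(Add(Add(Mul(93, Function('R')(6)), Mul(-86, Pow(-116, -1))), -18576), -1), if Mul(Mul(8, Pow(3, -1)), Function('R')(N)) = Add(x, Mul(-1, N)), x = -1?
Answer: Rational(-232, 4366097) ≈ -5.3137e-5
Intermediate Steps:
Function('R')(N) = Add(Rational(-3, 8), Mul(Rational(-3, 8), N)) (Function('R')(N) = Mul(Rational(3, 8), Add(-1, Mul(-1, N))) = Add(Rational(-3, 8), Mul(Rational(-3, 8), N)))
Pow(Add(Add(Mul(93, Function('R')(6)), Mul(-86, Pow(-116, -1))), -18576), -1) = Pow(Add(Add(Mul(93, Add(Rational(-3, 8), Mul(Rational(-3, 8), 6))), Mul(-86, Pow(-116, -1))), -18576), -1) = Pow(Add(Add(Mul(93, Add(Rational(-3, 8), Rational(-9, 4))), Mul(-86, Rational(-1, 116))), -18576), -1) = Pow(Add(Add(Mul(93, Rational(-21, 8)), Rational(43, 58)), -18576), -1) = Pow(Add(Add(Rational(-1953, 8), Rational(43, 58)), -18576), -1) = Pow(Add(Rational(-56465, 232), -18576), -1) = Pow(Rational(-4366097, 232), -1) = Rational(-232, 4366097)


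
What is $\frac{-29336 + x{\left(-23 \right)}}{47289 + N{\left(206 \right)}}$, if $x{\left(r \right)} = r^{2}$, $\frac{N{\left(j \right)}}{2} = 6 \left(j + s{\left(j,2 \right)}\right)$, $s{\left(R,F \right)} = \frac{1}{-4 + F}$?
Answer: $- \frac{28807}{49755} \approx -0.57898$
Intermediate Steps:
$N{\left(j \right)} = -6 + 12 j$ ($N{\left(j \right)} = 2 \cdot 6 \left(j + \frac{1}{-4 + 2}\right) = 2 \cdot 6 \left(j + \frac{1}{-2}\right) = 2 \cdot 6 \left(j - \frac{1}{2}\right) = 2 \cdot 6 \left(- \frac{1}{2} + j\right) = 2 \left(-3 + 6 j\right) = -6 + 12 j$)
$\frac{-29336 + x{\left(-23 \right)}}{47289 + N{\left(206 \right)}} = \frac{-29336 + \left(-23\right)^{2}}{47289 + \left(-6 + 12 \cdot 206\right)} = \frac{-29336 + 529}{47289 + \left(-6 + 2472\right)} = - \frac{28807}{47289 + 2466} = - \frac{28807}{49755}$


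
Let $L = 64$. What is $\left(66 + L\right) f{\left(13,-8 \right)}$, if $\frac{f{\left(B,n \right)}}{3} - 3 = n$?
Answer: $-1950$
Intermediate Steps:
$f{\left(B,n \right)} = 9 + 3 n$
$\left(66 + L\right) f{\left(13,-8 \right)} = \left(66 + 64\right) \left(9 + 3 \left(-8\right)\right) = 130 \left(9 - 24\right) = 130 \left(-15\right) = -1950$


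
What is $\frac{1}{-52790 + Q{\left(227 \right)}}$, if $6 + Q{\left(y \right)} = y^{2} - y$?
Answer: $- \frac{1}{1494} \approx -0.00066934$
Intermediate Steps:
$Q{\left(y \right)} = -6 + y^{2} - y$ ($Q{\left(y \right)} = -6 + \left(y^{2} - y\right) = -6 + y^{2} - y$)
$\frac{1}{-52790 + Q{\left(227 \right)}} = \frac{1}{-52790 - \left(233 - 51529\right)} = \frac{1}{-52790 - -51296} = \frac{1}{-52790 + 51296} = \frac{1}{-1494} = - \frac{1}{1494}$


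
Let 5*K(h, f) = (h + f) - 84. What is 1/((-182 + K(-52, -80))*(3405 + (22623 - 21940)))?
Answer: -5/4603088 ≈ -1.0862e-6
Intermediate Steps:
K(h, f) = -84/5 + f/5 + h/5 (K(h, f) = ((h + f) - 84)/5 = ((f + h) - 84)/5 = (-84 + f + h)/5 = -84/5 + f/5 + h/5)
1/((-182 + K(-52, -80))*(3405 + (22623 - 21940))) = 1/((-182 + (-84/5 + (⅕)*(-80) + (⅕)*(-52)))*(3405 + (22623 - 21940))) = 1/((-182 + (-84/5 - 16 - 52/5))*(3405 + 683)) = 1/((-182 - 216/5)*4088) = 1/(-1126/5*4088) = 1/(-4603088/5) = -5/4603088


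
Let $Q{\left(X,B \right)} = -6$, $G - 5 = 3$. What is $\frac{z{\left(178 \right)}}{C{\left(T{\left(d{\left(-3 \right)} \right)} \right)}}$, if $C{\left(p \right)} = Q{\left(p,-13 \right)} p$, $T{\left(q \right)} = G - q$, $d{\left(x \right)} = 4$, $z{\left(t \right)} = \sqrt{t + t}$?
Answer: $- \frac{\sqrt{89}}{12} \approx -0.78617$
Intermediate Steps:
$G = 8$ ($G = 5 + 3 = 8$)
$z{\left(t \right)} = \sqrt{2} \sqrt{t}$ ($z{\left(t \right)} = \sqrt{2 t} = \sqrt{2} \sqrt{t}$)
$T{\left(q \right)} = 8 - q$
$C{\left(p \right)} = - 6 p$
$\frac{z{\left(178 \right)}}{C{\left(T{\left(d{\left(-3 \right)} \right)} \right)}} = \frac{\sqrt{2} \sqrt{178}}{\left(-6\right) \left(8 - 4\right)} = \frac{2 \sqrt{89}}{\left(-6\right) \left(8 - 4\right)} = \frac{2 \sqrt{89}}{\left(-6\right) 4} = \frac{2 \sqrt{89}}{-24} = 2 \sqrt{89} \left(- \frac{1}{24}\right) = - \frac{\sqrt{89}}{12}$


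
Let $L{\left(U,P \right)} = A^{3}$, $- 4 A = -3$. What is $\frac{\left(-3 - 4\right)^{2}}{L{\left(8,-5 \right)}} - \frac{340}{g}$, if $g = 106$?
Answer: $\frac{161618}{1431} \approx 112.94$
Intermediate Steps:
$A = \frac{3}{4}$ ($A = \left(- \frac{1}{4}\right) \left(-3\right) = \frac{3}{4} \approx 0.75$)
$L{\left(U,P \right)} = \frac{27}{64}$ ($L{\left(U,P \right)} = \left(\frac{3}{4}\right)^{3} = \frac{27}{64}$)
$\frac{\left(-3 - 4\right)^{2}}{L{\left(8,-5 \right)}} - \frac{340}{g} = \frac{\left(-3 - 4\right)^{2}}{\frac{27}{64}} - \frac{340}{106} = \left(-7\right)^{2} \cdot \frac{64}{27} - \frac{170}{53} = 49 \cdot \frac{64}{27} - \frac{170}{53} = \frac{3136}{27} - \frac{170}{53} = \frac{161618}{1431}$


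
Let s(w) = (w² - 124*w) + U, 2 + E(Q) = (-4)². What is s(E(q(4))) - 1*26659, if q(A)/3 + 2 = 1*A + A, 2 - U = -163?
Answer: -28034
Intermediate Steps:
U = 165 (U = 2 - 1*(-163) = 2 + 163 = 165)
q(A) = -6 + 6*A (q(A) = -6 + 3*(1*A + A) = -6 + 3*(A + A) = -6 + 3*(2*A) = -6 + 6*A)
E(Q) = 14 (E(Q) = -2 + (-4)² = -2 + 16 = 14)
s(w) = 165 + w² - 124*w (s(w) = (w² - 124*w) + 165 = 165 + w² - 124*w)
s(E(q(4))) - 1*26659 = (165 + 14² - 124*14) - 1*26659 = (165 + 196 - 1736) - 26659 = -1375 - 26659 = -28034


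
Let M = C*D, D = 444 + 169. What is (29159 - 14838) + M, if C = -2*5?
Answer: 8191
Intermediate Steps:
C = -10
D = 613
M = -6130 (M = -10*613 = -6130)
(29159 - 14838) + M = (29159 - 14838) - 6130 = 14321 - 6130 = 8191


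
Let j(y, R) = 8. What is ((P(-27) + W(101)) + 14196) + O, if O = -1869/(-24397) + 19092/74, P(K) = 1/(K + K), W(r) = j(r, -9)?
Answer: 19052864885/1317438 ≈ 14462.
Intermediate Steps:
W(r) = 8
P(K) = 1/(2*K)
O = 6296295/24397 (O = -1869*(-1/24397) + 19092*(1/74) = 1869/24397 + 258 = 6296295/24397 ≈ 258.08)
((P(-27) + W(101)) + 14196) + O = (((½)/(-27) + 8) + 14196) + 6296295/24397 = (((½)*(-1/27) + 8) + 14196) + 6296295/24397 = ((-1/54 + 8) + 14196) + 6296295/24397 = (431/54 + 14196) + 6296295/24397 = 767015/54 + 6296295/24397 = 19052864885/1317438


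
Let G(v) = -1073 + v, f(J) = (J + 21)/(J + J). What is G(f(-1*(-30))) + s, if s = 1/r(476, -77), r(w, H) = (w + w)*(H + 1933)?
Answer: -9471973499/8834560 ≈ -1072.2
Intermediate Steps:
f(J) = (21 + J)/(2*J) (f(J) = (21 + J)/((2*J)) = (21 + J)*(1/(2*J)) = (21 + J)/(2*J))
r(w, H) = 2*w*(1933 + H) (r(w, H) = (2*w)*(1933 + H) = 2*w*(1933 + H))
s = 1/1766912 (s = 1/(2*476*(1933 - 77)) = 1/(2*476*1856) = 1/1766912 ≈ 5.6596e-7)
G(f(-1*(-30))) + s = (-1073 + (21 - 1*(-30))/(2*((-1*(-30))))) + 1/1766912 = (-1073 + (½)*(21 + 30)/30) + 1/1766912 = (-1073 + (½)*(1/30)*51) + 1/1766912 = (-1073 + 17/20) + 1/1766912 = -21443/20 + 1/1766912 = -9471973499/8834560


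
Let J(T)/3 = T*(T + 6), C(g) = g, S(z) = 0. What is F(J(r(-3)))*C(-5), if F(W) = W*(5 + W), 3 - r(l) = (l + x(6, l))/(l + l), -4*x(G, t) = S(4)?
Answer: -350625/16 ≈ -21914.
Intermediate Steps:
x(G, t) = 0 (x(G, t) = -1/4*0 = 0)
r(l) = 5/2 (r(l) = 3 - (l + 0)/(l + l) = 3 - l/(2*l) = 3 - l*1/(2*l) = 3 - 1*1/2 = 3 - 1/2 = 5/2)
J(T) = 3*T*(6 + T) (J(T) = 3*(T*(T + 6)) = 3*(T*(6 + T)) = 3*T*(6 + T))
F(J(r(-3)))*C(-5) = ((3*(5/2)*(6 + 5/2))*(5 + 3*(5/2)*(6 + 5/2)))*(-5) = ((3*(5/2)*(17/2))*(5 + 3*(5/2)*(17/2)))*(-5) = (255*(5 + 255/4)/4)*(-5) = ((255/4)*(275/4))*(-5) = (70125/16)*(-5) = -350625/16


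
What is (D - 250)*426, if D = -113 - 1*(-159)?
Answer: -86904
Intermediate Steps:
D = 46 (D = -113 + 159 = 46)
(D - 250)*426 = (46 - 250)*426 = -204*426 = -86904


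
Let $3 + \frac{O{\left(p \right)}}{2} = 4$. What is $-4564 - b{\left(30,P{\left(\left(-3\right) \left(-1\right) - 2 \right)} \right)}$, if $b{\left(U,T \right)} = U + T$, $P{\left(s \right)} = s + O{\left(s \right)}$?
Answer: $-4597$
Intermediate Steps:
$O{\left(p \right)} = 2$ ($O{\left(p \right)} = -6 + 2 \cdot 4 = -6 + 8 = 2$)
$P{\left(s \right)} = 2 + s$ ($P{\left(s \right)} = s + 2 = 2 + s$)
$b{\left(U,T \right)} = T + U$
$-4564 - b{\left(30,P{\left(\left(-3\right) \left(-1\right) - 2 \right)} \right)} = -4564 - \left(\left(2 - -1\right) + 30\right) = -4564 - \left(\left(2 + \left(3 - 2\right)\right) + 30\right) = -4564 - \left(\left(2 + 1\right) + 30\right) = -4564 - \left(3 + 30\right) = -4564 - 33 = -4597$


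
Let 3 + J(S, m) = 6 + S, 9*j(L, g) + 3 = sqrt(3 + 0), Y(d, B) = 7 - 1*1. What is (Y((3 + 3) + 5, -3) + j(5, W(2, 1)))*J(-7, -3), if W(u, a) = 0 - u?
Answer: -68/3 - 4*sqrt(3)/9 ≈ -23.436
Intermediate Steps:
Y(d, B) = 6 (Y(d, B) = 7 - 1 = 6)
W(u, a) = -u
j(L, g) = -1/3 + sqrt(3)/9 (j(L, g) = -1/3 + sqrt(3 + 0)/9 = -1/3 + sqrt(3)/9)
J(S, m) = 3 + S (J(S, m) = -3 + (6 + S) = 3 + S)
(Y((3 + 3) + 5, -3) + j(5, W(2, 1)))*J(-7, -3) = (6 + (-1/3 + sqrt(3)/9))*(3 - 7) = (17/3 + sqrt(3)/9)*(-4) = -68/3 - 4*sqrt(3)/9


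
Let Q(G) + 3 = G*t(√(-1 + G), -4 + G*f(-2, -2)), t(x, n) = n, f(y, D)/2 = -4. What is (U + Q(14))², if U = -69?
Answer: 2876416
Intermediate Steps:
f(y, D) = -8 (f(y, D) = 2*(-4) = -8)
Q(G) = -3 + G*(-4 - 8*G) (Q(G) = -3 + G*(-4 + G*(-8)) = -3 + G*(-4 - 8*G))
(U + Q(14))² = (-69 + (-3 - 4*14*(1 + 2*14)))² = (-69 + (-3 - 4*14*(1 + 28)))² = (-69 + (-3 - 4*14*29))² = (-69 + (-3 - 1624))² = (-69 - 1627)² = (-1696)² = 2876416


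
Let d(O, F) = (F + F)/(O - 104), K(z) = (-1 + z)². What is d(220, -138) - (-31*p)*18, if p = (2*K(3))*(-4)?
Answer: -517893/29 ≈ -17858.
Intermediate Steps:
p = -32 (p = (2*(-1 + 3)²)*(-4) = (2*2²)*(-4) = (2*4)*(-4) = 8*(-4) = -32)
d(O, F) = 2*F/(-104 + O) (d(O, F) = (2*F)/(-104 + O) = 2*F/(-104 + O))
d(220, -138) - (-31*p)*18 = 2*(-138)/(-104 + 220) - (-31*(-32))*18 = 2*(-138)/116 - 992*18 = 2*(-138)*(1/116) - 1*17856 = -69/29 - 17856 = -517893/29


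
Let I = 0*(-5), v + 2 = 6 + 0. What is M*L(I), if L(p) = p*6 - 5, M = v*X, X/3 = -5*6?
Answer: 1800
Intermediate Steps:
X = -90 (X = 3*(-5*6) = 3*(-30) = -90)
v = 4 (v = -2 + (6 + 0) = -2 + 6 = 4)
I = 0
M = -360 (M = 4*(-90) = -360)
L(p) = -5 + 6*p (L(p) = 6*p - 5 = -5 + 6*p)
M*L(I) = -360*(-5 + 6*0) = -360*(-5 + 0) = -360*(-5) = 1800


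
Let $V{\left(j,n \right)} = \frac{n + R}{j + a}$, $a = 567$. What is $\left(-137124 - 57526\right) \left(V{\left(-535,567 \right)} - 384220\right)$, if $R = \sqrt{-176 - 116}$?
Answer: $\frac{1196559584725}{16} - \frac{97325 i \sqrt{73}}{8} \approx 7.4785 \cdot 10^{10} - 1.0394 \cdot 10^{5} i$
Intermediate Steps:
$R = 2 i \sqrt{73}$ ($R = \sqrt{-292} = 2 i \sqrt{73} \approx 17.088 i$)
$V{\left(j,n \right)} = \frac{n + 2 i \sqrt{73}}{567 + j}$ ($V{\left(j,n \right)} = \frac{n + 2 i \sqrt{73}}{j + 567} = \frac{n + 2 i \sqrt{73}}{567 + j}$)
$\left(-137124 - 57526\right) \left(V{\left(-535,567 \right)} - 384220\right) = \left(-137124 - 57526\right) \left(\frac{567 + 2 i \sqrt{73}}{567 - 535} - 384220\right) = - 194650 \left(\frac{567 + 2 i \sqrt{73}}{32} - 384220\right) = - 194650 \left(\left(\frac{567}{32} + \frac{i \sqrt{73}}{16}\right) - 384220\right) = - 194650 \left(- \frac{12294473}{32} + \frac{i \sqrt{73}}{16}\right) = \frac{1196559584725}{16} - \frac{97325 i \sqrt{73}}{8}$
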